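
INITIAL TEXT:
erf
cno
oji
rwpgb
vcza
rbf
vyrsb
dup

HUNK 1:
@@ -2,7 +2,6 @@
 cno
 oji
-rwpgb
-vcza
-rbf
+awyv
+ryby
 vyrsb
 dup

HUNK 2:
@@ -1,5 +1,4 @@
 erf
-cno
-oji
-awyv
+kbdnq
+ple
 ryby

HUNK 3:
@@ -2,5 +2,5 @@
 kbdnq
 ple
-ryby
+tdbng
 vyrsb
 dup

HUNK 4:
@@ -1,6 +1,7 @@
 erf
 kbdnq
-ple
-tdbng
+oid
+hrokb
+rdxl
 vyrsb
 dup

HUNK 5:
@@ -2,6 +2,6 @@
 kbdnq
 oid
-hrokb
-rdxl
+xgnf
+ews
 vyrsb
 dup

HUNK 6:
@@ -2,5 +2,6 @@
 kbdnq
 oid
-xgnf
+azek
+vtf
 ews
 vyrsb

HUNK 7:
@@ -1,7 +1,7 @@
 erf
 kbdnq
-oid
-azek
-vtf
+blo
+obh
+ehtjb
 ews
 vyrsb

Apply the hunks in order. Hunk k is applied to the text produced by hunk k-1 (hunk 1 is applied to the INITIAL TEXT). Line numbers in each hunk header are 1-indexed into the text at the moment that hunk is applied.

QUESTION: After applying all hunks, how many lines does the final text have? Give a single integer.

Hunk 1: at line 2 remove [rwpgb,vcza,rbf] add [awyv,ryby] -> 7 lines: erf cno oji awyv ryby vyrsb dup
Hunk 2: at line 1 remove [cno,oji,awyv] add [kbdnq,ple] -> 6 lines: erf kbdnq ple ryby vyrsb dup
Hunk 3: at line 2 remove [ryby] add [tdbng] -> 6 lines: erf kbdnq ple tdbng vyrsb dup
Hunk 4: at line 1 remove [ple,tdbng] add [oid,hrokb,rdxl] -> 7 lines: erf kbdnq oid hrokb rdxl vyrsb dup
Hunk 5: at line 2 remove [hrokb,rdxl] add [xgnf,ews] -> 7 lines: erf kbdnq oid xgnf ews vyrsb dup
Hunk 6: at line 2 remove [xgnf] add [azek,vtf] -> 8 lines: erf kbdnq oid azek vtf ews vyrsb dup
Hunk 7: at line 1 remove [oid,azek,vtf] add [blo,obh,ehtjb] -> 8 lines: erf kbdnq blo obh ehtjb ews vyrsb dup
Final line count: 8

Answer: 8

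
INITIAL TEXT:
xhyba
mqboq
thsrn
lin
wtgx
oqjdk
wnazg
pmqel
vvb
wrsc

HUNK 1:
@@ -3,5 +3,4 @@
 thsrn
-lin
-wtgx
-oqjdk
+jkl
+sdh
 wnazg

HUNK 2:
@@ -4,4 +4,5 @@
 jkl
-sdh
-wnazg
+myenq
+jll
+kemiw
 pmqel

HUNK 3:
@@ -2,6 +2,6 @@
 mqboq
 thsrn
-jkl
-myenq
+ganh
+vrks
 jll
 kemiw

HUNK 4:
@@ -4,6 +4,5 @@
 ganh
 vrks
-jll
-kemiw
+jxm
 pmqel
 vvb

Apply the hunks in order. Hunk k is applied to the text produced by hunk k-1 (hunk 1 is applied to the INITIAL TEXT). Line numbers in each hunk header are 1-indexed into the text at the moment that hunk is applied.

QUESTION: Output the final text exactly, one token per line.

Answer: xhyba
mqboq
thsrn
ganh
vrks
jxm
pmqel
vvb
wrsc

Derivation:
Hunk 1: at line 3 remove [lin,wtgx,oqjdk] add [jkl,sdh] -> 9 lines: xhyba mqboq thsrn jkl sdh wnazg pmqel vvb wrsc
Hunk 2: at line 4 remove [sdh,wnazg] add [myenq,jll,kemiw] -> 10 lines: xhyba mqboq thsrn jkl myenq jll kemiw pmqel vvb wrsc
Hunk 3: at line 2 remove [jkl,myenq] add [ganh,vrks] -> 10 lines: xhyba mqboq thsrn ganh vrks jll kemiw pmqel vvb wrsc
Hunk 4: at line 4 remove [jll,kemiw] add [jxm] -> 9 lines: xhyba mqboq thsrn ganh vrks jxm pmqel vvb wrsc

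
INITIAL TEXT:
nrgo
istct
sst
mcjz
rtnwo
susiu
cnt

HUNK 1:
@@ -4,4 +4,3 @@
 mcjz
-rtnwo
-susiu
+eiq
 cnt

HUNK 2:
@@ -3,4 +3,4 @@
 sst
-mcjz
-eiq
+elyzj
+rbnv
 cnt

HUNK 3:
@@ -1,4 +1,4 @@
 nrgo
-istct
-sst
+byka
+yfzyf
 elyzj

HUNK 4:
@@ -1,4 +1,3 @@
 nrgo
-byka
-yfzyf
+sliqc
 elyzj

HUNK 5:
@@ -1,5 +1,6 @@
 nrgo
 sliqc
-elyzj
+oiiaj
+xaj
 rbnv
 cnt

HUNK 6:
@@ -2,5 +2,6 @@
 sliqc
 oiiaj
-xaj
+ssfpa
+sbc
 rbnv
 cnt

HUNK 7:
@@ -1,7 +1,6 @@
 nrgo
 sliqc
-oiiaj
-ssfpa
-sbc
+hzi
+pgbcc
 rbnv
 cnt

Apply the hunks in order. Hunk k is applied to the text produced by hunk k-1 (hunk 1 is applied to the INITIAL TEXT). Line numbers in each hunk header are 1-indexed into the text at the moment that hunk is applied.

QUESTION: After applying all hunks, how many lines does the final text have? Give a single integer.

Answer: 6

Derivation:
Hunk 1: at line 4 remove [rtnwo,susiu] add [eiq] -> 6 lines: nrgo istct sst mcjz eiq cnt
Hunk 2: at line 3 remove [mcjz,eiq] add [elyzj,rbnv] -> 6 lines: nrgo istct sst elyzj rbnv cnt
Hunk 3: at line 1 remove [istct,sst] add [byka,yfzyf] -> 6 lines: nrgo byka yfzyf elyzj rbnv cnt
Hunk 4: at line 1 remove [byka,yfzyf] add [sliqc] -> 5 lines: nrgo sliqc elyzj rbnv cnt
Hunk 5: at line 1 remove [elyzj] add [oiiaj,xaj] -> 6 lines: nrgo sliqc oiiaj xaj rbnv cnt
Hunk 6: at line 2 remove [xaj] add [ssfpa,sbc] -> 7 lines: nrgo sliqc oiiaj ssfpa sbc rbnv cnt
Hunk 7: at line 1 remove [oiiaj,ssfpa,sbc] add [hzi,pgbcc] -> 6 lines: nrgo sliqc hzi pgbcc rbnv cnt
Final line count: 6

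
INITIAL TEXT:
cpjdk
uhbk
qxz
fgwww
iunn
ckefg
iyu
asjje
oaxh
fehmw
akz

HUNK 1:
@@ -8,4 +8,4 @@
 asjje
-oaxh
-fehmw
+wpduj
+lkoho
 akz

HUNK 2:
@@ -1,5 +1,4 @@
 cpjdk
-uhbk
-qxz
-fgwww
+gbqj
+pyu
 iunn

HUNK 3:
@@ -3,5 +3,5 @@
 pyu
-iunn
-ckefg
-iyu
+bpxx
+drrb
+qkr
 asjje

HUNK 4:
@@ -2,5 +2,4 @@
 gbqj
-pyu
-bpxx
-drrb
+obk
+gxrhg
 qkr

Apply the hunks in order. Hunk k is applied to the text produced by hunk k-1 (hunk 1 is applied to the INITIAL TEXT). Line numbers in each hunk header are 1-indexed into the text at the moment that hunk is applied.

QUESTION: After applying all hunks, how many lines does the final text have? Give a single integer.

Answer: 9

Derivation:
Hunk 1: at line 8 remove [oaxh,fehmw] add [wpduj,lkoho] -> 11 lines: cpjdk uhbk qxz fgwww iunn ckefg iyu asjje wpduj lkoho akz
Hunk 2: at line 1 remove [uhbk,qxz,fgwww] add [gbqj,pyu] -> 10 lines: cpjdk gbqj pyu iunn ckefg iyu asjje wpduj lkoho akz
Hunk 3: at line 3 remove [iunn,ckefg,iyu] add [bpxx,drrb,qkr] -> 10 lines: cpjdk gbqj pyu bpxx drrb qkr asjje wpduj lkoho akz
Hunk 4: at line 2 remove [pyu,bpxx,drrb] add [obk,gxrhg] -> 9 lines: cpjdk gbqj obk gxrhg qkr asjje wpduj lkoho akz
Final line count: 9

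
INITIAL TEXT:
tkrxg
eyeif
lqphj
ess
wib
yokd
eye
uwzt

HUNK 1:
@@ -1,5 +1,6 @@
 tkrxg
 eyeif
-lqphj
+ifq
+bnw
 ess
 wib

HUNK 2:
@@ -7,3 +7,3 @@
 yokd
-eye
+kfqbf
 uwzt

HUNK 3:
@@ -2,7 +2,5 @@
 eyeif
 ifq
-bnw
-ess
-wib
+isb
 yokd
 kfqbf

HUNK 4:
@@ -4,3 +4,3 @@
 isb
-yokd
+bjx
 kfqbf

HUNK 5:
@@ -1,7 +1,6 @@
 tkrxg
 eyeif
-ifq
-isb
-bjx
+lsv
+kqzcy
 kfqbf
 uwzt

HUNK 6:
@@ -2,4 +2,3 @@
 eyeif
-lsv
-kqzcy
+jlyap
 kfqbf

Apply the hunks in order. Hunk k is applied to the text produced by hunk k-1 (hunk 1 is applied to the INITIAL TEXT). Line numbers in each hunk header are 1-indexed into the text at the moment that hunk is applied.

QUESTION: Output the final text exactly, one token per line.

Hunk 1: at line 1 remove [lqphj] add [ifq,bnw] -> 9 lines: tkrxg eyeif ifq bnw ess wib yokd eye uwzt
Hunk 2: at line 7 remove [eye] add [kfqbf] -> 9 lines: tkrxg eyeif ifq bnw ess wib yokd kfqbf uwzt
Hunk 3: at line 2 remove [bnw,ess,wib] add [isb] -> 7 lines: tkrxg eyeif ifq isb yokd kfqbf uwzt
Hunk 4: at line 4 remove [yokd] add [bjx] -> 7 lines: tkrxg eyeif ifq isb bjx kfqbf uwzt
Hunk 5: at line 1 remove [ifq,isb,bjx] add [lsv,kqzcy] -> 6 lines: tkrxg eyeif lsv kqzcy kfqbf uwzt
Hunk 6: at line 2 remove [lsv,kqzcy] add [jlyap] -> 5 lines: tkrxg eyeif jlyap kfqbf uwzt

Answer: tkrxg
eyeif
jlyap
kfqbf
uwzt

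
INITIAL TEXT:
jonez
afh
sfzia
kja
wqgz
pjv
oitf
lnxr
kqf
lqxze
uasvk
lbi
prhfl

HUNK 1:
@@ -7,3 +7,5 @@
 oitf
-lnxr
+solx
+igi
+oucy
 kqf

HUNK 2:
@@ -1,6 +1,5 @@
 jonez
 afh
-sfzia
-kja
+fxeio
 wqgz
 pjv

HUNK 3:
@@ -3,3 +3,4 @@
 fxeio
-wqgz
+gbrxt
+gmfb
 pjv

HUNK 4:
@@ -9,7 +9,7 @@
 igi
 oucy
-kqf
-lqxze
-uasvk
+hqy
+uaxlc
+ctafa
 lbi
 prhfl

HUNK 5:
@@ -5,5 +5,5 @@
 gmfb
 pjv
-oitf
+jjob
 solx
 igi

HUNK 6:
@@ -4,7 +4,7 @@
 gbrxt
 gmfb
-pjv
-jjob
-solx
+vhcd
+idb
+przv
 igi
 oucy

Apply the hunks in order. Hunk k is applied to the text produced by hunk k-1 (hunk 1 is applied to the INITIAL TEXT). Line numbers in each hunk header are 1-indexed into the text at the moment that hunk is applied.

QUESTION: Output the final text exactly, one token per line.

Answer: jonez
afh
fxeio
gbrxt
gmfb
vhcd
idb
przv
igi
oucy
hqy
uaxlc
ctafa
lbi
prhfl

Derivation:
Hunk 1: at line 7 remove [lnxr] add [solx,igi,oucy] -> 15 lines: jonez afh sfzia kja wqgz pjv oitf solx igi oucy kqf lqxze uasvk lbi prhfl
Hunk 2: at line 1 remove [sfzia,kja] add [fxeio] -> 14 lines: jonez afh fxeio wqgz pjv oitf solx igi oucy kqf lqxze uasvk lbi prhfl
Hunk 3: at line 3 remove [wqgz] add [gbrxt,gmfb] -> 15 lines: jonez afh fxeio gbrxt gmfb pjv oitf solx igi oucy kqf lqxze uasvk lbi prhfl
Hunk 4: at line 9 remove [kqf,lqxze,uasvk] add [hqy,uaxlc,ctafa] -> 15 lines: jonez afh fxeio gbrxt gmfb pjv oitf solx igi oucy hqy uaxlc ctafa lbi prhfl
Hunk 5: at line 5 remove [oitf] add [jjob] -> 15 lines: jonez afh fxeio gbrxt gmfb pjv jjob solx igi oucy hqy uaxlc ctafa lbi prhfl
Hunk 6: at line 4 remove [pjv,jjob,solx] add [vhcd,idb,przv] -> 15 lines: jonez afh fxeio gbrxt gmfb vhcd idb przv igi oucy hqy uaxlc ctafa lbi prhfl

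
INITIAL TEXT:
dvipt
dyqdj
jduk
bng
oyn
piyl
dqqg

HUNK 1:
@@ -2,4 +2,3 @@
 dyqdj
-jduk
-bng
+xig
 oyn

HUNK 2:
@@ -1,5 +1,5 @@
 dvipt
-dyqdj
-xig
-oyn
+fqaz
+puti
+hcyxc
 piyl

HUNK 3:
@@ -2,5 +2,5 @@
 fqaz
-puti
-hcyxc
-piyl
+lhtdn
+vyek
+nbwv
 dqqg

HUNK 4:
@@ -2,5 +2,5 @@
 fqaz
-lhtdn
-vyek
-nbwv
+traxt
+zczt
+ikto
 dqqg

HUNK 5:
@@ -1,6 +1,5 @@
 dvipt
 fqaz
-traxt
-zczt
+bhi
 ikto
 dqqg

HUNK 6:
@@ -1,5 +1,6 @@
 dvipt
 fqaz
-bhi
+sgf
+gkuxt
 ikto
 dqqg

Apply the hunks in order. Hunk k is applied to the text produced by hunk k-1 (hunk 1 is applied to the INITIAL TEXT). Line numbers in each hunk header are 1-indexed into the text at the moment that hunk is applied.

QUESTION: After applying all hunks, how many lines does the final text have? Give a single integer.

Hunk 1: at line 2 remove [jduk,bng] add [xig] -> 6 lines: dvipt dyqdj xig oyn piyl dqqg
Hunk 2: at line 1 remove [dyqdj,xig,oyn] add [fqaz,puti,hcyxc] -> 6 lines: dvipt fqaz puti hcyxc piyl dqqg
Hunk 3: at line 2 remove [puti,hcyxc,piyl] add [lhtdn,vyek,nbwv] -> 6 lines: dvipt fqaz lhtdn vyek nbwv dqqg
Hunk 4: at line 2 remove [lhtdn,vyek,nbwv] add [traxt,zczt,ikto] -> 6 lines: dvipt fqaz traxt zczt ikto dqqg
Hunk 5: at line 1 remove [traxt,zczt] add [bhi] -> 5 lines: dvipt fqaz bhi ikto dqqg
Hunk 6: at line 1 remove [bhi] add [sgf,gkuxt] -> 6 lines: dvipt fqaz sgf gkuxt ikto dqqg
Final line count: 6

Answer: 6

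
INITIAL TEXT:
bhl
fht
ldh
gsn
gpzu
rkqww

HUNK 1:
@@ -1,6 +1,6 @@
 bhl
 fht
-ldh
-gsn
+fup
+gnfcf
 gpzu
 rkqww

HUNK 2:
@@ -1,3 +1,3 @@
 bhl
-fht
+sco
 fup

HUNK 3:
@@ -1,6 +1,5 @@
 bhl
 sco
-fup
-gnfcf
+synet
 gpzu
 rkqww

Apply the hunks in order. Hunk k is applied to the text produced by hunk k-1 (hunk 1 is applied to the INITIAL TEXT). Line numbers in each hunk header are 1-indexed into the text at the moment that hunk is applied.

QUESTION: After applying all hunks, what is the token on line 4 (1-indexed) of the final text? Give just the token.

Hunk 1: at line 1 remove [ldh,gsn] add [fup,gnfcf] -> 6 lines: bhl fht fup gnfcf gpzu rkqww
Hunk 2: at line 1 remove [fht] add [sco] -> 6 lines: bhl sco fup gnfcf gpzu rkqww
Hunk 3: at line 1 remove [fup,gnfcf] add [synet] -> 5 lines: bhl sco synet gpzu rkqww
Final line 4: gpzu

Answer: gpzu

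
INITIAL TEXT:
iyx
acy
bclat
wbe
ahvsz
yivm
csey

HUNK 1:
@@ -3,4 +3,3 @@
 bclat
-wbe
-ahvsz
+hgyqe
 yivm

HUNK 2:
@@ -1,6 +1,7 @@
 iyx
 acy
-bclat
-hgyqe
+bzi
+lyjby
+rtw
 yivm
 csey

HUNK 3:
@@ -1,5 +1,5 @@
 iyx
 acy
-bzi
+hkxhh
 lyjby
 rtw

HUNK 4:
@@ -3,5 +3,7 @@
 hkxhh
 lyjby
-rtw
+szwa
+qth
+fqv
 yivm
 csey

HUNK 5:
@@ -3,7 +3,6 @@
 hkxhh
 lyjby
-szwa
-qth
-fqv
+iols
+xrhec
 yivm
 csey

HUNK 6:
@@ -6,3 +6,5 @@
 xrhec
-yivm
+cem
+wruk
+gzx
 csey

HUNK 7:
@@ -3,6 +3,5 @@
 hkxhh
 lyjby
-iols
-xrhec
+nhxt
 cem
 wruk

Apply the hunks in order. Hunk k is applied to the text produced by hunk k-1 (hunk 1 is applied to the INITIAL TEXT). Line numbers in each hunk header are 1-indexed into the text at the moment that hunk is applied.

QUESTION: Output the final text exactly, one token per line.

Answer: iyx
acy
hkxhh
lyjby
nhxt
cem
wruk
gzx
csey

Derivation:
Hunk 1: at line 3 remove [wbe,ahvsz] add [hgyqe] -> 6 lines: iyx acy bclat hgyqe yivm csey
Hunk 2: at line 1 remove [bclat,hgyqe] add [bzi,lyjby,rtw] -> 7 lines: iyx acy bzi lyjby rtw yivm csey
Hunk 3: at line 1 remove [bzi] add [hkxhh] -> 7 lines: iyx acy hkxhh lyjby rtw yivm csey
Hunk 4: at line 3 remove [rtw] add [szwa,qth,fqv] -> 9 lines: iyx acy hkxhh lyjby szwa qth fqv yivm csey
Hunk 5: at line 3 remove [szwa,qth,fqv] add [iols,xrhec] -> 8 lines: iyx acy hkxhh lyjby iols xrhec yivm csey
Hunk 6: at line 6 remove [yivm] add [cem,wruk,gzx] -> 10 lines: iyx acy hkxhh lyjby iols xrhec cem wruk gzx csey
Hunk 7: at line 3 remove [iols,xrhec] add [nhxt] -> 9 lines: iyx acy hkxhh lyjby nhxt cem wruk gzx csey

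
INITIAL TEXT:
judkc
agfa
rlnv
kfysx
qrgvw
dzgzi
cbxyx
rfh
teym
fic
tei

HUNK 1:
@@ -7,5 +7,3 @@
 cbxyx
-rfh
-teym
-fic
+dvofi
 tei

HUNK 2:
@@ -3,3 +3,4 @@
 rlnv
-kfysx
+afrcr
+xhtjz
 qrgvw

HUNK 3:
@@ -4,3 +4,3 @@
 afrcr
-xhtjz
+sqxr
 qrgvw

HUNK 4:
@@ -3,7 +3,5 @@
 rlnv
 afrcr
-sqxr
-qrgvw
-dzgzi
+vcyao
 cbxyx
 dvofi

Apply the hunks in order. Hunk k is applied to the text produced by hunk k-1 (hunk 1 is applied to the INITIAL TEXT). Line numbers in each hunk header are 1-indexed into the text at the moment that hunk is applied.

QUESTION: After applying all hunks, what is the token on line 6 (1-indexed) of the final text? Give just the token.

Answer: cbxyx

Derivation:
Hunk 1: at line 7 remove [rfh,teym,fic] add [dvofi] -> 9 lines: judkc agfa rlnv kfysx qrgvw dzgzi cbxyx dvofi tei
Hunk 2: at line 3 remove [kfysx] add [afrcr,xhtjz] -> 10 lines: judkc agfa rlnv afrcr xhtjz qrgvw dzgzi cbxyx dvofi tei
Hunk 3: at line 4 remove [xhtjz] add [sqxr] -> 10 lines: judkc agfa rlnv afrcr sqxr qrgvw dzgzi cbxyx dvofi tei
Hunk 4: at line 3 remove [sqxr,qrgvw,dzgzi] add [vcyao] -> 8 lines: judkc agfa rlnv afrcr vcyao cbxyx dvofi tei
Final line 6: cbxyx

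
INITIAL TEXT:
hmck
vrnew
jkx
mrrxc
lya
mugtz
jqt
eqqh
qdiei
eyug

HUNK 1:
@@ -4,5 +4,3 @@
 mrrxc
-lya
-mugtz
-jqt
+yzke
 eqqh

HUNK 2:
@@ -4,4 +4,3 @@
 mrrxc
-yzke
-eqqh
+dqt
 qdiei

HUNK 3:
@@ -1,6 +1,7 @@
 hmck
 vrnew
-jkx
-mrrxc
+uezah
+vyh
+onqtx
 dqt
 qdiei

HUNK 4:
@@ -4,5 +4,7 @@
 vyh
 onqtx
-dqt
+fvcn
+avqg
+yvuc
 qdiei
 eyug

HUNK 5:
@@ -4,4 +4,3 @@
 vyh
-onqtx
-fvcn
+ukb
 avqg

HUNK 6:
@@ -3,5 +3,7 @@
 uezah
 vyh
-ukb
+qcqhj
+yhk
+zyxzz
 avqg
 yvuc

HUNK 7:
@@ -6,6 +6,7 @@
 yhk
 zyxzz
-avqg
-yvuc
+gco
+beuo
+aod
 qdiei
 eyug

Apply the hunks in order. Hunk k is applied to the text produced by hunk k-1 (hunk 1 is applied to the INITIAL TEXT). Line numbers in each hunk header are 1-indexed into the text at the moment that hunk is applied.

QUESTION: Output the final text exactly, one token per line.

Answer: hmck
vrnew
uezah
vyh
qcqhj
yhk
zyxzz
gco
beuo
aod
qdiei
eyug

Derivation:
Hunk 1: at line 4 remove [lya,mugtz,jqt] add [yzke] -> 8 lines: hmck vrnew jkx mrrxc yzke eqqh qdiei eyug
Hunk 2: at line 4 remove [yzke,eqqh] add [dqt] -> 7 lines: hmck vrnew jkx mrrxc dqt qdiei eyug
Hunk 3: at line 1 remove [jkx,mrrxc] add [uezah,vyh,onqtx] -> 8 lines: hmck vrnew uezah vyh onqtx dqt qdiei eyug
Hunk 4: at line 4 remove [dqt] add [fvcn,avqg,yvuc] -> 10 lines: hmck vrnew uezah vyh onqtx fvcn avqg yvuc qdiei eyug
Hunk 5: at line 4 remove [onqtx,fvcn] add [ukb] -> 9 lines: hmck vrnew uezah vyh ukb avqg yvuc qdiei eyug
Hunk 6: at line 3 remove [ukb] add [qcqhj,yhk,zyxzz] -> 11 lines: hmck vrnew uezah vyh qcqhj yhk zyxzz avqg yvuc qdiei eyug
Hunk 7: at line 6 remove [avqg,yvuc] add [gco,beuo,aod] -> 12 lines: hmck vrnew uezah vyh qcqhj yhk zyxzz gco beuo aod qdiei eyug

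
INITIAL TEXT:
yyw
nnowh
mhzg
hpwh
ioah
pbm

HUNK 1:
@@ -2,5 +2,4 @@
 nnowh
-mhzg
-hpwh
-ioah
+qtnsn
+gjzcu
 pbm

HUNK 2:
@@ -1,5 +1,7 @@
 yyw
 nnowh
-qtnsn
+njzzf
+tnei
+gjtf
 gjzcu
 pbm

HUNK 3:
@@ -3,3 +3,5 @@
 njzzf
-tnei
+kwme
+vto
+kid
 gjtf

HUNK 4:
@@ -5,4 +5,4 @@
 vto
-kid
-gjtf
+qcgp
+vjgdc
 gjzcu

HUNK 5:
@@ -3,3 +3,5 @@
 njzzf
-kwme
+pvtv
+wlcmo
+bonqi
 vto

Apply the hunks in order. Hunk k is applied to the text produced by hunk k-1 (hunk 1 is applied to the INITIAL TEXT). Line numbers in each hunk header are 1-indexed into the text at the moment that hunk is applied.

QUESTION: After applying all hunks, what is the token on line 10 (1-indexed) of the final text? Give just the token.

Answer: gjzcu

Derivation:
Hunk 1: at line 2 remove [mhzg,hpwh,ioah] add [qtnsn,gjzcu] -> 5 lines: yyw nnowh qtnsn gjzcu pbm
Hunk 2: at line 1 remove [qtnsn] add [njzzf,tnei,gjtf] -> 7 lines: yyw nnowh njzzf tnei gjtf gjzcu pbm
Hunk 3: at line 3 remove [tnei] add [kwme,vto,kid] -> 9 lines: yyw nnowh njzzf kwme vto kid gjtf gjzcu pbm
Hunk 4: at line 5 remove [kid,gjtf] add [qcgp,vjgdc] -> 9 lines: yyw nnowh njzzf kwme vto qcgp vjgdc gjzcu pbm
Hunk 5: at line 3 remove [kwme] add [pvtv,wlcmo,bonqi] -> 11 lines: yyw nnowh njzzf pvtv wlcmo bonqi vto qcgp vjgdc gjzcu pbm
Final line 10: gjzcu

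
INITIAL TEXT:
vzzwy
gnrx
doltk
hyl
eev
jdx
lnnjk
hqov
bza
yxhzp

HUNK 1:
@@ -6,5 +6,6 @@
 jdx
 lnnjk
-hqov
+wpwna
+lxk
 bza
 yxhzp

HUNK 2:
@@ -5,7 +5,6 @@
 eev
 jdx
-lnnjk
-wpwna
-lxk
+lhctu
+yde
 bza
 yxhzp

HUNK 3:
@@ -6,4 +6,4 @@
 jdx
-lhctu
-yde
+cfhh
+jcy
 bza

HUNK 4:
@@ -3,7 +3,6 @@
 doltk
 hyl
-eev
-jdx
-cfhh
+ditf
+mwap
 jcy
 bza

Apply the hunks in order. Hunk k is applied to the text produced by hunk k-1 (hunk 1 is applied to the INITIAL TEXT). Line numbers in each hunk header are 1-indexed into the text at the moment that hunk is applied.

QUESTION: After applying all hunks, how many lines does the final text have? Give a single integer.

Hunk 1: at line 6 remove [hqov] add [wpwna,lxk] -> 11 lines: vzzwy gnrx doltk hyl eev jdx lnnjk wpwna lxk bza yxhzp
Hunk 2: at line 5 remove [lnnjk,wpwna,lxk] add [lhctu,yde] -> 10 lines: vzzwy gnrx doltk hyl eev jdx lhctu yde bza yxhzp
Hunk 3: at line 6 remove [lhctu,yde] add [cfhh,jcy] -> 10 lines: vzzwy gnrx doltk hyl eev jdx cfhh jcy bza yxhzp
Hunk 4: at line 3 remove [eev,jdx,cfhh] add [ditf,mwap] -> 9 lines: vzzwy gnrx doltk hyl ditf mwap jcy bza yxhzp
Final line count: 9

Answer: 9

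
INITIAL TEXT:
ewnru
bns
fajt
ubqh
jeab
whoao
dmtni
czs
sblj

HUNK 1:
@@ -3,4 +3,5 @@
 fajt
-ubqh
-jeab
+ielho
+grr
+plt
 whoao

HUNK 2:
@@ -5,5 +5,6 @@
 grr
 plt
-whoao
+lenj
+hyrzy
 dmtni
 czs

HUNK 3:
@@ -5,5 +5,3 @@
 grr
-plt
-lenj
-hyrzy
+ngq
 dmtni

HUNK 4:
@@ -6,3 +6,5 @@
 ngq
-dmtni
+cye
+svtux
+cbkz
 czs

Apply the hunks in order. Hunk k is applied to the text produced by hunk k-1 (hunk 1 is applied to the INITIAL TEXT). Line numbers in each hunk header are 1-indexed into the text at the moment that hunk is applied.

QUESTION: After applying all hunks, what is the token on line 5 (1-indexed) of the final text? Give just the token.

Hunk 1: at line 3 remove [ubqh,jeab] add [ielho,grr,plt] -> 10 lines: ewnru bns fajt ielho grr plt whoao dmtni czs sblj
Hunk 2: at line 5 remove [whoao] add [lenj,hyrzy] -> 11 lines: ewnru bns fajt ielho grr plt lenj hyrzy dmtni czs sblj
Hunk 3: at line 5 remove [plt,lenj,hyrzy] add [ngq] -> 9 lines: ewnru bns fajt ielho grr ngq dmtni czs sblj
Hunk 4: at line 6 remove [dmtni] add [cye,svtux,cbkz] -> 11 lines: ewnru bns fajt ielho grr ngq cye svtux cbkz czs sblj
Final line 5: grr

Answer: grr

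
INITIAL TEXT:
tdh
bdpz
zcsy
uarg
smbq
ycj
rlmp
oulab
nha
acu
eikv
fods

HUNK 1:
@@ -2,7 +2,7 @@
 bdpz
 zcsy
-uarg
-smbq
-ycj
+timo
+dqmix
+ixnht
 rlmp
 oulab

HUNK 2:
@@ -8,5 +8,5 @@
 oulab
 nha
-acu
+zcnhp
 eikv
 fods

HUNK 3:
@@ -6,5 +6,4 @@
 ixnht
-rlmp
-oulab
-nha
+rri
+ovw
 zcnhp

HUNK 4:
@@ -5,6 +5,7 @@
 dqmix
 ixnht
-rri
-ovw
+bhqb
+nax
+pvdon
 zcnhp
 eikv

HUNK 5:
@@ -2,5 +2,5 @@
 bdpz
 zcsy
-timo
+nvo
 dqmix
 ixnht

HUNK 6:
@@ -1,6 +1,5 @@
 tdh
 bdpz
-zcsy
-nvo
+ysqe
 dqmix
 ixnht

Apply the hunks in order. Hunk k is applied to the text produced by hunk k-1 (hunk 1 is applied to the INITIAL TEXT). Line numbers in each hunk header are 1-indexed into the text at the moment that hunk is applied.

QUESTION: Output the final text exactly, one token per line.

Hunk 1: at line 2 remove [uarg,smbq,ycj] add [timo,dqmix,ixnht] -> 12 lines: tdh bdpz zcsy timo dqmix ixnht rlmp oulab nha acu eikv fods
Hunk 2: at line 8 remove [acu] add [zcnhp] -> 12 lines: tdh bdpz zcsy timo dqmix ixnht rlmp oulab nha zcnhp eikv fods
Hunk 3: at line 6 remove [rlmp,oulab,nha] add [rri,ovw] -> 11 lines: tdh bdpz zcsy timo dqmix ixnht rri ovw zcnhp eikv fods
Hunk 4: at line 5 remove [rri,ovw] add [bhqb,nax,pvdon] -> 12 lines: tdh bdpz zcsy timo dqmix ixnht bhqb nax pvdon zcnhp eikv fods
Hunk 5: at line 2 remove [timo] add [nvo] -> 12 lines: tdh bdpz zcsy nvo dqmix ixnht bhqb nax pvdon zcnhp eikv fods
Hunk 6: at line 1 remove [zcsy,nvo] add [ysqe] -> 11 lines: tdh bdpz ysqe dqmix ixnht bhqb nax pvdon zcnhp eikv fods

Answer: tdh
bdpz
ysqe
dqmix
ixnht
bhqb
nax
pvdon
zcnhp
eikv
fods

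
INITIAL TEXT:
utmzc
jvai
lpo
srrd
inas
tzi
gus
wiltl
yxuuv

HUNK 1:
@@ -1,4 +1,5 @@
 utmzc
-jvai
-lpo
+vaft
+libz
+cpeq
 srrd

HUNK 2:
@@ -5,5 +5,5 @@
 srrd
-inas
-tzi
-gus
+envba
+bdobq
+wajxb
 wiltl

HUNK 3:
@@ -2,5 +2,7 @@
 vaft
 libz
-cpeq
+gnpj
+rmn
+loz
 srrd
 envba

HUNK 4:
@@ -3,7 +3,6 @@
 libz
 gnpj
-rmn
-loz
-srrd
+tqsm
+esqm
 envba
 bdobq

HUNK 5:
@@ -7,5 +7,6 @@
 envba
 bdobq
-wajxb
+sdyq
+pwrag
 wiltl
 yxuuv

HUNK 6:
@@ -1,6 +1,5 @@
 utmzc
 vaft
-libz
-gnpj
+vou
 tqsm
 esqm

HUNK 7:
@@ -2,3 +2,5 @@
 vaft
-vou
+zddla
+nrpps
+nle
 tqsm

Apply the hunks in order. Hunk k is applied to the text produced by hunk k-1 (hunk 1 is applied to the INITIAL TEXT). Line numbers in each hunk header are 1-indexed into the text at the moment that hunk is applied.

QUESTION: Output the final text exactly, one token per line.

Hunk 1: at line 1 remove [jvai,lpo] add [vaft,libz,cpeq] -> 10 lines: utmzc vaft libz cpeq srrd inas tzi gus wiltl yxuuv
Hunk 2: at line 5 remove [inas,tzi,gus] add [envba,bdobq,wajxb] -> 10 lines: utmzc vaft libz cpeq srrd envba bdobq wajxb wiltl yxuuv
Hunk 3: at line 2 remove [cpeq] add [gnpj,rmn,loz] -> 12 lines: utmzc vaft libz gnpj rmn loz srrd envba bdobq wajxb wiltl yxuuv
Hunk 4: at line 3 remove [rmn,loz,srrd] add [tqsm,esqm] -> 11 lines: utmzc vaft libz gnpj tqsm esqm envba bdobq wajxb wiltl yxuuv
Hunk 5: at line 7 remove [wajxb] add [sdyq,pwrag] -> 12 lines: utmzc vaft libz gnpj tqsm esqm envba bdobq sdyq pwrag wiltl yxuuv
Hunk 6: at line 1 remove [libz,gnpj] add [vou] -> 11 lines: utmzc vaft vou tqsm esqm envba bdobq sdyq pwrag wiltl yxuuv
Hunk 7: at line 2 remove [vou] add [zddla,nrpps,nle] -> 13 lines: utmzc vaft zddla nrpps nle tqsm esqm envba bdobq sdyq pwrag wiltl yxuuv

Answer: utmzc
vaft
zddla
nrpps
nle
tqsm
esqm
envba
bdobq
sdyq
pwrag
wiltl
yxuuv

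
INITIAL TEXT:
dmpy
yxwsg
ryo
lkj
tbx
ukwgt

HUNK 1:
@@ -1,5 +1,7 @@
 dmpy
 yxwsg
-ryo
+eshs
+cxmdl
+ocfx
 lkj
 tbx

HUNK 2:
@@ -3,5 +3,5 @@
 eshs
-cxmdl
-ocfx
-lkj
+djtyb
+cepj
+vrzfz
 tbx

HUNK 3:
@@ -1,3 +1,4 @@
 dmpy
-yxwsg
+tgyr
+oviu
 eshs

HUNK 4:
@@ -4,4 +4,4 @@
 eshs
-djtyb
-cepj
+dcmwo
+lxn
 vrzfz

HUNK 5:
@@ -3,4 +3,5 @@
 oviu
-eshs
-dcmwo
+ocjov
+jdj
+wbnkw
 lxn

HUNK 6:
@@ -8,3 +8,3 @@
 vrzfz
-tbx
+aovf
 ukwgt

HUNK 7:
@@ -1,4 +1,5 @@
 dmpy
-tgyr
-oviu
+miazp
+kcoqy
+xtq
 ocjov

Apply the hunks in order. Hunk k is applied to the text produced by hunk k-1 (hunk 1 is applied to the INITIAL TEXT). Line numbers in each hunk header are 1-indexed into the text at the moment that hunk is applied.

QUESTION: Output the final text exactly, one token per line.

Hunk 1: at line 1 remove [ryo] add [eshs,cxmdl,ocfx] -> 8 lines: dmpy yxwsg eshs cxmdl ocfx lkj tbx ukwgt
Hunk 2: at line 3 remove [cxmdl,ocfx,lkj] add [djtyb,cepj,vrzfz] -> 8 lines: dmpy yxwsg eshs djtyb cepj vrzfz tbx ukwgt
Hunk 3: at line 1 remove [yxwsg] add [tgyr,oviu] -> 9 lines: dmpy tgyr oviu eshs djtyb cepj vrzfz tbx ukwgt
Hunk 4: at line 4 remove [djtyb,cepj] add [dcmwo,lxn] -> 9 lines: dmpy tgyr oviu eshs dcmwo lxn vrzfz tbx ukwgt
Hunk 5: at line 3 remove [eshs,dcmwo] add [ocjov,jdj,wbnkw] -> 10 lines: dmpy tgyr oviu ocjov jdj wbnkw lxn vrzfz tbx ukwgt
Hunk 6: at line 8 remove [tbx] add [aovf] -> 10 lines: dmpy tgyr oviu ocjov jdj wbnkw lxn vrzfz aovf ukwgt
Hunk 7: at line 1 remove [tgyr,oviu] add [miazp,kcoqy,xtq] -> 11 lines: dmpy miazp kcoqy xtq ocjov jdj wbnkw lxn vrzfz aovf ukwgt

Answer: dmpy
miazp
kcoqy
xtq
ocjov
jdj
wbnkw
lxn
vrzfz
aovf
ukwgt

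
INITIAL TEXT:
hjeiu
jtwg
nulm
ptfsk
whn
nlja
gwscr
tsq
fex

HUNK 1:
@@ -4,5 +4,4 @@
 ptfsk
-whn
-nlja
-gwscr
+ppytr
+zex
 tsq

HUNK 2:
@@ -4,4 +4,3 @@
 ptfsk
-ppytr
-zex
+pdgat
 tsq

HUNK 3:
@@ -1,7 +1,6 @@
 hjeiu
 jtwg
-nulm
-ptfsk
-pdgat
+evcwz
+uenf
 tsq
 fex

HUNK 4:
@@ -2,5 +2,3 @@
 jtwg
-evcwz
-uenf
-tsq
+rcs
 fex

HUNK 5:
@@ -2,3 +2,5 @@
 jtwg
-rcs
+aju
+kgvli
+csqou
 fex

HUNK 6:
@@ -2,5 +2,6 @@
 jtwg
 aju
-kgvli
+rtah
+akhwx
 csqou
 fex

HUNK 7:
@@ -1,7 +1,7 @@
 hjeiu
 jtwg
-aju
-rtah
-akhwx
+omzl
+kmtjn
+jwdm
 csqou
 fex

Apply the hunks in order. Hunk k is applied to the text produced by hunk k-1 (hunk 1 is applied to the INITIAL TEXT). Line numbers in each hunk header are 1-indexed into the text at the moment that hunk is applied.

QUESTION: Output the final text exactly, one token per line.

Answer: hjeiu
jtwg
omzl
kmtjn
jwdm
csqou
fex

Derivation:
Hunk 1: at line 4 remove [whn,nlja,gwscr] add [ppytr,zex] -> 8 lines: hjeiu jtwg nulm ptfsk ppytr zex tsq fex
Hunk 2: at line 4 remove [ppytr,zex] add [pdgat] -> 7 lines: hjeiu jtwg nulm ptfsk pdgat tsq fex
Hunk 3: at line 1 remove [nulm,ptfsk,pdgat] add [evcwz,uenf] -> 6 lines: hjeiu jtwg evcwz uenf tsq fex
Hunk 4: at line 2 remove [evcwz,uenf,tsq] add [rcs] -> 4 lines: hjeiu jtwg rcs fex
Hunk 5: at line 2 remove [rcs] add [aju,kgvli,csqou] -> 6 lines: hjeiu jtwg aju kgvli csqou fex
Hunk 6: at line 2 remove [kgvli] add [rtah,akhwx] -> 7 lines: hjeiu jtwg aju rtah akhwx csqou fex
Hunk 7: at line 1 remove [aju,rtah,akhwx] add [omzl,kmtjn,jwdm] -> 7 lines: hjeiu jtwg omzl kmtjn jwdm csqou fex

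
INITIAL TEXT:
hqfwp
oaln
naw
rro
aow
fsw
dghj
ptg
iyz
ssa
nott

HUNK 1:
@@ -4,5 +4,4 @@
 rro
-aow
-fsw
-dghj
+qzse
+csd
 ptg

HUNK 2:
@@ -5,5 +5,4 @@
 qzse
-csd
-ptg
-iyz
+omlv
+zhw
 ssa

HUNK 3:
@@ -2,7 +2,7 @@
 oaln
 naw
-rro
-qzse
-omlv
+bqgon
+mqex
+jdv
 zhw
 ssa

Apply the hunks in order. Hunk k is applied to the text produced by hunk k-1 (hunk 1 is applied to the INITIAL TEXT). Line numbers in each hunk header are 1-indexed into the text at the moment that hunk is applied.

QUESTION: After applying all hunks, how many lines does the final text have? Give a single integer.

Answer: 9

Derivation:
Hunk 1: at line 4 remove [aow,fsw,dghj] add [qzse,csd] -> 10 lines: hqfwp oaln naw rro qzse csd ptg iyz ssa nott
Hunk 2: at line 5 remove [csd,ptg,iyz] add [omlv,zhw] -> 9 lines: hqfwp oaln naw rro qzse omlv zhw ssa nott
Hunk 3: at line 2 remove [rro,qzse,omlv] add [bqgon,mqex,jdv] -> 9 lines: hqfwp oaln naw bqgon mqex jdv zhw ssa nott
Final line count: 9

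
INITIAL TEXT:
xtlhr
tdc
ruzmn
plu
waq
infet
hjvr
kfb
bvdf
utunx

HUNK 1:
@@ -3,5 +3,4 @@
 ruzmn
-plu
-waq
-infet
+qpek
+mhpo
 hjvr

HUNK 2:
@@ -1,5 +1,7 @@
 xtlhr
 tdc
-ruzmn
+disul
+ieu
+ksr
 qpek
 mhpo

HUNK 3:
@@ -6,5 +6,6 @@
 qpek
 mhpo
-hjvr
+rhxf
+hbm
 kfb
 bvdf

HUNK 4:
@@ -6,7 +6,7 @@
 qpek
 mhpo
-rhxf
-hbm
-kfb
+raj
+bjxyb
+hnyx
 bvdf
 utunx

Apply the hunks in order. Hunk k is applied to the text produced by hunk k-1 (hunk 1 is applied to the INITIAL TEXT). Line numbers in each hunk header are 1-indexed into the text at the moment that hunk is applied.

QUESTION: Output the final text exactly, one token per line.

Answer: xtlhr
tdc
disul
ieu
ksr
qpek
mhpo
raj
bjxyb
hnyx
bvdf
utunx

Derivation:
Hunk 1: at line 3 remove [plu,waq,infet] add [qpek,mhpo] -> 9 lines: xtlhr tdc ruzmn qpek mhpo hjvr kfb bvdf utunx
Hunk 2: at line 1 remove [ruzmn] add [disul,ieu,ksr] -> 11 lines: xtlhr tdc disul ieu ksr qpek mhpo hjvr kfb bvdf utunx
Hunk 3: at line 6 remove [hjvr] add [rhxf,hbm] -> 12 lines: xtlhr tdc disul ieu ksr qpek mhpo rhxf hbm kfb bvdf utunx
Hunk 4: at line 6 remove [rhxf,hbm,kfb] add [raj,bjxyb,hnyx] -> 12 lines: xtlhr tdc disul ieu ksr qpek mhpo raj bjxyb hnyx bvdf utunx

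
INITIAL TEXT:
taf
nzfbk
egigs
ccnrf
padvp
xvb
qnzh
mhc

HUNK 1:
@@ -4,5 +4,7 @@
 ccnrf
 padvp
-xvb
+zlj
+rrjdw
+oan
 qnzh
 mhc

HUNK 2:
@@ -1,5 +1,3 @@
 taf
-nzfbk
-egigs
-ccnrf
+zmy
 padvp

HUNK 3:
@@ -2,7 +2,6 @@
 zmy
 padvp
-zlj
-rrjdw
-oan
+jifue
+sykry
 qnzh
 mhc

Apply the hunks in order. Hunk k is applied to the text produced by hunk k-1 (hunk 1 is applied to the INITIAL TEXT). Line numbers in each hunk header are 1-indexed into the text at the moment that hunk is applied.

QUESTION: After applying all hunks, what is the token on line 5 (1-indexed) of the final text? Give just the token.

Answer: sykry

Derivation:
Hunk 1: at line 4 remove [xvb] add [zlj,rrjdw,oan] -> 10 lines: taf nzfbk egigs ccnrf padvp zlj rrjdw oan qnzh mhc
Hunk 2: at line 1 remove [nzfbk,egigs,ccnrf] add [zmy] -> 8 lines: taf zmy padvp zlj rrjdw oan qnzh mhc
Hunk 3: at line 2 remove [zlj,rrjdw,oan] add [jifue,sykry] -> 7 lines: taf zmy padvp jifue sykry qnzh mhc
Final line 5: sykry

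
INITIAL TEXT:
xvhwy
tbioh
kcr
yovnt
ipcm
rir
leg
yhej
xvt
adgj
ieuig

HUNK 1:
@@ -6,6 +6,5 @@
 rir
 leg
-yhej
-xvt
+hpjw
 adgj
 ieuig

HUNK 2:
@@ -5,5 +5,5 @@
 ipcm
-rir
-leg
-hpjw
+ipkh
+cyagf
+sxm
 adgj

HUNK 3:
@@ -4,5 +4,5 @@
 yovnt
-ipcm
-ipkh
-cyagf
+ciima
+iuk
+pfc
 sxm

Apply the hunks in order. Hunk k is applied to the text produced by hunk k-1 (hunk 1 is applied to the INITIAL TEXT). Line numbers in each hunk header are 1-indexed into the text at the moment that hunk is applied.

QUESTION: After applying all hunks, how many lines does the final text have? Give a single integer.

Hunk 1: at line 6 remove [yhej,xvt] add [hpjw] -> 10 lines: xvhwy tbioh kcr yovnt ipcm rir leg hpjw adgj ieuig
Hunk 2: at line 5 remove [rir,leg,hpjw] add [ipkh,cyagf,sxm] -> 10 lines: xvhwy tbioh kcr yovnt ipcm ipkh cyagf sxm adgj ieuig
Hunk 3: at line 4 remove [ipcm,ipkh,cyagf] add [ciima,iuk,pfc] -> 10 lines: xvhwy tbioh kcr yovnt ciima iuk pfc sxm adgj ieuig
Final line count: 10

Answer: 10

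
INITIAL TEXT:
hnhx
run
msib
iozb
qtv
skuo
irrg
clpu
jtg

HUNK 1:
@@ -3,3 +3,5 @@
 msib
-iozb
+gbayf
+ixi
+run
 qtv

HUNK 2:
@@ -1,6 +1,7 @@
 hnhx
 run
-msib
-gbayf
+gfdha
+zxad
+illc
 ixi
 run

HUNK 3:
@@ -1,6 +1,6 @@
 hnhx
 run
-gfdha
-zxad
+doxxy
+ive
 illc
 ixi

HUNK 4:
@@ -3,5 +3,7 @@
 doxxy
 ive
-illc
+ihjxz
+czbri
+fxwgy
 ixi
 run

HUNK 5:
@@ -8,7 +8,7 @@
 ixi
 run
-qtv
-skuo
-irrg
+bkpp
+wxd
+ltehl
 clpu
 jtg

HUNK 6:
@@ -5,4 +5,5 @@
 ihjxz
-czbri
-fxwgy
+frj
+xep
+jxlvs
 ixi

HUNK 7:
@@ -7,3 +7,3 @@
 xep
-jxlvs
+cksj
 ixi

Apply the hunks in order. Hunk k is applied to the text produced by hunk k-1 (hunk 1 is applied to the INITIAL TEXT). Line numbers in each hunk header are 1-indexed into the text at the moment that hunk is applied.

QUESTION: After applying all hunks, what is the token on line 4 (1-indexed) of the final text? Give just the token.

Hunk 1: at line 3 remove [iozb] add [gbayf,ixi,run] -> 11 lines: hnhx run msib gbayf ixi run qtv skuo irrg clpu jtg
Hunk 2: at line 1 remove [msib,gbayf] add [gfdha,zxad,illc] -> 12 lines: hnhx run gfdha zxad illc ixi run qtv skuo irrg clpu jtg
Hunk 3: at line 1 remove [gfdha,zxad] add [doxxy,ive] -> 12 lines: hnhx run doxxy ive illc ixi run qtv skuo irrg clpu jtg
Hunk 4: at line 3 remove [illc] add [ihjxz,czbri,fxwgy] -> 14 lines: hnhx run doxxy ive ihjxz czbri fxwgy ixi run qtv skuo irrg clpu jtg
Hunk 5: at line 8 remove [qtv,skuo,irrg] add [bkpp,wxd,ltehl] -> 14 lines: hnhx run doxxy ive ihjxz czbri fxwgy ixi run bkpp wxd ltehl clpu jtg
Hunk 6: at line 5 remove [czbri,fxwgy] add [frj,xep,jxlvs] -> 15 lines: hnhx run doxxy ive ihjxz frj xep jxlvs ixi run bkpp wxd ltehl clpu jtg
Hunk 7: at line 7 remove [jxlvs] add [cksj] -> 15 lines: hnhx run doxxy ive ihjxz frj xep cksj ixi run bkpp wxd ltehl clpu jtg
Final line 4: ive

Answer: ive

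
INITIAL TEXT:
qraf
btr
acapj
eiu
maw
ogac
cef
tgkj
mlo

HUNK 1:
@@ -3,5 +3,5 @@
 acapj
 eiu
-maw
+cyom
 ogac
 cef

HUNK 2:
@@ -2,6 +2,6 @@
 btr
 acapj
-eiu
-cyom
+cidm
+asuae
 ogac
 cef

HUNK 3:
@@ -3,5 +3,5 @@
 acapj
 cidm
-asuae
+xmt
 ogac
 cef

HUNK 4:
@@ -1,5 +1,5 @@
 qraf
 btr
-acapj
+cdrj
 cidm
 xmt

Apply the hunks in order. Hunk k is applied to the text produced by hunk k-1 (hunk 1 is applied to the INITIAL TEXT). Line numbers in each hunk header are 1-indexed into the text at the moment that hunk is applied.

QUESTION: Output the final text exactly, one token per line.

Answer: qraf
btr
cdrj
cidm
xmt
ogac
cef
tgkj
mlo

Derivation:
Hunk 1: at line 3 remove [maw] add [cyom] -> 9 lines: qraf btr acapj eiu cyom ogac cef tgkj mlo
Hunk 2: at line 2 remove [eiu,cyom] add [cidm,asuae] -> 9 lines: qraf btr acapj cidm asuae ogac cef tgkj mlo
Hunk 3: at line 3 remove [asuae] add [xmt] -> 9 lines: qraf btr acapj cidm xmt ogac cef tgkj mlo
Hunk 4: at line 1 remove [acapj] add [cdrj] -> 9 lines: qraf btr cdrj cidm xmt ogac cef tgkj mlo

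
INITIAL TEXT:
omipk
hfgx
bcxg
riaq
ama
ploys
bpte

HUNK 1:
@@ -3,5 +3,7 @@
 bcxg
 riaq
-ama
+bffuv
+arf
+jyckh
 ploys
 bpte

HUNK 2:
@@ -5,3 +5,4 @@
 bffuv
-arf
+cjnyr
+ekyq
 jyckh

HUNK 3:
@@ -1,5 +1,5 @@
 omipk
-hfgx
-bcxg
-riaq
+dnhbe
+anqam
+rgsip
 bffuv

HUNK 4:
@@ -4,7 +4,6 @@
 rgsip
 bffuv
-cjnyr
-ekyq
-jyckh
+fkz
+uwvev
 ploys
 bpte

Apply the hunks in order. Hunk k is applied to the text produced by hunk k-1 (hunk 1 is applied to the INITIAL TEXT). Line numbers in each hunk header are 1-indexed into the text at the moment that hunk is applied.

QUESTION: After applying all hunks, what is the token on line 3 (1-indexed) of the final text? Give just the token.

Hunk 1: at line 3 remove [ama] add [bffuv,arf,jyckh] -> 9 lines: omipk hfgx bcxg riaq bffuv arf jyckh ploys bpte
Hunk 2: at line 5 remove [arf] add [cjnyr,ekyq] -> 10 lines: omipk hfgx bcxg riaq bffuv cjnyr ekyq jyckh ploys bpte
Hunk 3: at line 1 remove [hfgx,bcxg,riaq] add [dnhbe,anqam,rgsip] -> 10 lines: omipk dnhbe anqam rgsip bffuv cjnyr ekyq jyckh ploys bpte
Hunk 4: at line 4 remove [cjnyr,ekyq,jyckh] add [fkz,uwvev] -> 9 lines: omipk dnhbe anqam rgsip bffuv fkz uwvev ploys bpte
Final line 3: anqam

Answer: anqam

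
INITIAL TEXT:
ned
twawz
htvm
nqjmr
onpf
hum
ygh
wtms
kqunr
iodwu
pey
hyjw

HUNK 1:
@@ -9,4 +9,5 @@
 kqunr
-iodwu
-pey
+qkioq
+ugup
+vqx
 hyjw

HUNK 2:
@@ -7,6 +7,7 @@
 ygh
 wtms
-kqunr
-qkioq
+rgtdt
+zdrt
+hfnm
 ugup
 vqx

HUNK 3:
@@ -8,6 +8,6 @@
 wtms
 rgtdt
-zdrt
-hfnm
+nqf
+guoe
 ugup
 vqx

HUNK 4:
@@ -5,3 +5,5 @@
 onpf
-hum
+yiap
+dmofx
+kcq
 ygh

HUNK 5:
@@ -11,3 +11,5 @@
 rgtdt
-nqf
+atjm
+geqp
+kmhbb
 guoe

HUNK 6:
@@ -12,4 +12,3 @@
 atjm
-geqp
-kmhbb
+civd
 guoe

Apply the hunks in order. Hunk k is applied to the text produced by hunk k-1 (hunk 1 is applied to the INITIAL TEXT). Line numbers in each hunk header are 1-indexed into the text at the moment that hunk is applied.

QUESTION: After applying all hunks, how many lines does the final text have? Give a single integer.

Answer: 17

Derivation:
Hunk 1: at line 9 remove [iodwu,pey] add [qkioq,ugup,vqx] -> 13 lines: ned twawz htvm nqjmr onpf hum ygh wtms kqunr qkioq ugup vqx hyjw
Hunk 2: at line 7 remove [kqunr,qkioq] add [rgtdt,zdrt,hfnm] -> 14 lines: ned twawz htvm nqjmr onpf hum ygh wtms rgtdt zdrt hfnm ugup vqx hyjw
Hunk 3: at line 8 remove [zdrt,hfnm] add [nqf,guoe] -> 14 lines: ned twawz htvm nqjmr onpf hum ygh wtms rgtdt nqf guoe ugup vqx hyjw
Hunk 4: at line 5 remove [hum] add [yiap,dmofx,kcq] -> 16 lines: ned twawz htvm nqjmr onpf yiap dmofx kcq ygh wtms rgtdt nqf guoe ugup vqx hyjw
Hunk 5: at line 11 remove [nqf] add [atjm,geqp,kmhbb] -> 18 lines: ned twawz htvm nqjmr onpf yiap dmofx kcq ygh wtms rgtdt atjm geqp kmhbb guoe ugup vqx hyjw
Hunk 6: at line 12 remove [geqp,kmhbb] add [civd] -> 17 lines: ned twawz htvm nqjmr onpf yiap dmofx kcq ygh wtms rgtdt atjm civd guoe ugup vqx hyjw
Final line count: 17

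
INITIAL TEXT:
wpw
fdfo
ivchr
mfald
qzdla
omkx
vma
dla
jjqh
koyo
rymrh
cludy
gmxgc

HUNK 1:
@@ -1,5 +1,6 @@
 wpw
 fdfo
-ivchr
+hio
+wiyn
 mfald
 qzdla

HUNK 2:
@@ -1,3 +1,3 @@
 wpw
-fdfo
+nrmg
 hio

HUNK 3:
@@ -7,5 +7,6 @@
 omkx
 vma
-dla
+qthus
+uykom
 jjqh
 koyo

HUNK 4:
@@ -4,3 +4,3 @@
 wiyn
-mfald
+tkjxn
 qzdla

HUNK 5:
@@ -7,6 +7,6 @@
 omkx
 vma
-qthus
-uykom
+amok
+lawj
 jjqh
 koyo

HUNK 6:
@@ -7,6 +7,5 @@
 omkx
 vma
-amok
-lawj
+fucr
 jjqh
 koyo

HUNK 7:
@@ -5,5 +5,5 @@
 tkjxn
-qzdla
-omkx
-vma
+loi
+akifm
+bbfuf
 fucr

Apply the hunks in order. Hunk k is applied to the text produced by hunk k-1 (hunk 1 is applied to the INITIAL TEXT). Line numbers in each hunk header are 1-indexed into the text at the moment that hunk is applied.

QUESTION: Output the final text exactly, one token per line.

Hunk 1: at line 1 remove [ivchr] add [hio,wiyn] -> 14 lines: wpw fdfo hio wiyn mfald qzdla omkx vma dla jjqh koyo rymrh cludy gmxgc
Hunk 2: at line 1 remove [fdfo] add [nrmg] -> 14 lines: wpw nrmg hio wiyn mfald qzdla omkx vma dla jjqh koyo rymrh cludy gmxgc
Hunk 3: at line 7 remove [dla] add [qthus,uykom] -> 15 lines: wpw nrmg hio wiyn mfald qzdla omkx vma qthus uykom jjqh koyo rymrh cludy gmxgc
Hunk 4: at line 4 remove [mfald] add [tkjxn] -> 15 lines: wpw nrmg hio wiyn tkjxn qzdla omkx vma qthus uykom jjqh koyo rymrh cludy gmxgc
Hunk 5: at line 7 remove [qthus,uykom] add [amok,lawj] -> 15 lines: wpw nrmg hio wiyn tkjxn qzdla omkx vma amok lawj jjqh koyo rymrh cludy gmxgc
Hunk 6: at line 7 remove [amok,lawj] add [fucr] -> 14 lines: wpw nrmg hio wiyn tkjxn qzdla omkx vma fucr jjqh koyo rymrh cludy gmxgc
Hunk 7: at line 5 remove [qzdla,omkx,vma] add [loi,akifm,bbfuf] -> 14 lines: wpw nrmg hio wiyn tkjxn loi akifm bbfuf fucr jjqh koyo rymrh cludy gmxgc

Answer: wpw
nrmg
hio
wiyn
tkjxn
loi
akifm
bbfuf
fucr
jjqh
koyo
rymrh
cludy
gmxgc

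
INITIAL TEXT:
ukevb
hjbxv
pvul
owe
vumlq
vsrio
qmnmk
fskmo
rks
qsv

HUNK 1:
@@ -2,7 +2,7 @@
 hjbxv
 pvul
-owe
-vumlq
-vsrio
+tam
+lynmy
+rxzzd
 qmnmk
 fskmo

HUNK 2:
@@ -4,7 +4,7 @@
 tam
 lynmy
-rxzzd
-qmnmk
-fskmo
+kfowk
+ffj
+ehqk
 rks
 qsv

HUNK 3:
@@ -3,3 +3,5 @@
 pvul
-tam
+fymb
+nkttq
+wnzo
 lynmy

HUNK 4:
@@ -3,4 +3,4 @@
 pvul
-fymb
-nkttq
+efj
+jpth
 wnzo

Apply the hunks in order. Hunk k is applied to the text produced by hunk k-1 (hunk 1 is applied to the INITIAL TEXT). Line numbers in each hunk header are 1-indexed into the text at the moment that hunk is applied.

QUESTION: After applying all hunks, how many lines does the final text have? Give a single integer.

Hunk 1: at line 2 remove [owe,vumlq,vsrio] add [tam,lynmy,rxzzd] -> 10 lines: ukevb hjbxv pvul tam lynmy rxzzd qmnmk fskmo rks qsv
Hunk 2: at line 4 remove [rxzzd,qmnmk,fskmo] add [kfowk,ffj,ehqk] -> 10 lines: ukevb hjbxv pvul tam lynmy kfowk ffj ehqk rks qsv
Hunk 3: at line 3 remove [tam] add [fymb,nkttq,wnzo] -> 12 lines: ukevb hjbxv pvul fymb nkttq wnzo lynmy kfowk ffj ehqk rks qsv
Hunk 4: at line 3 remove [fymb,nkttq] add [efj,jpth] -> 12 lines: ukevb hjbxv pvul efj jpth wnzo lynmy kfowk ffj ehqk rks qsv
Final line count: 12

Answer: 12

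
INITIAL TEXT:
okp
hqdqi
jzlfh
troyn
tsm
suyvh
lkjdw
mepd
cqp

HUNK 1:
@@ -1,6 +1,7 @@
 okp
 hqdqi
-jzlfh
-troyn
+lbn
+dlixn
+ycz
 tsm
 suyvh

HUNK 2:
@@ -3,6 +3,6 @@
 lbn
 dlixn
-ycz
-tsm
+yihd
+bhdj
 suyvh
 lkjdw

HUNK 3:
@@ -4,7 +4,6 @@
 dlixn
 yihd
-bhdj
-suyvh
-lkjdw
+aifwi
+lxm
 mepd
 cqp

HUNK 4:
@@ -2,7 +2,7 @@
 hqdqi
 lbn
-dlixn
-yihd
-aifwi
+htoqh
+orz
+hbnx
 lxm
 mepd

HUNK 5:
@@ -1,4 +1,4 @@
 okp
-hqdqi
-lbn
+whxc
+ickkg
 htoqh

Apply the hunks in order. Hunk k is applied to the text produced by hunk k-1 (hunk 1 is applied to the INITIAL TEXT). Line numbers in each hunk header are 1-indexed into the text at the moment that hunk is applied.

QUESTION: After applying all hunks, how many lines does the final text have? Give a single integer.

Hunk 1: at line 1 remove [jzlfh,troyn] add [lbn,dlixn,ycz] -> 10 lines: okp hqdqi lbn dlixn ycz tsm suyvh lkjdw mepd cqp
Hunk 2: at line 3 remove [ycz,tsm] add [yihd,bhdj] -> 10 lines: okp hqdqi lbn dlixn yihd bhdj suyvh lkjdw mepd cqp
Hunk 3: at line 4 remove [bhdj,suyvh,lkjdw] add [aifwi,lxm] -> 9 lines: okp hqdqi lbn dlixn yihd aifwi lxm mepd cqp
Hunk 4: at line 2 remove [dlixn,yihd,aifwi] add [htoqh,orz,hbnx] -> 9 lines: okp hqdqi lbn htoqh orz hbnx lxm mepd cqp
Hunk 5: at line 1 remove [hqdqi,lbn] add [whxc,ickkg] -> 9 lines: okp whxc ickkg htoqh orz hbnx lxm mepd cqp
Final line count: 9

Answer: 9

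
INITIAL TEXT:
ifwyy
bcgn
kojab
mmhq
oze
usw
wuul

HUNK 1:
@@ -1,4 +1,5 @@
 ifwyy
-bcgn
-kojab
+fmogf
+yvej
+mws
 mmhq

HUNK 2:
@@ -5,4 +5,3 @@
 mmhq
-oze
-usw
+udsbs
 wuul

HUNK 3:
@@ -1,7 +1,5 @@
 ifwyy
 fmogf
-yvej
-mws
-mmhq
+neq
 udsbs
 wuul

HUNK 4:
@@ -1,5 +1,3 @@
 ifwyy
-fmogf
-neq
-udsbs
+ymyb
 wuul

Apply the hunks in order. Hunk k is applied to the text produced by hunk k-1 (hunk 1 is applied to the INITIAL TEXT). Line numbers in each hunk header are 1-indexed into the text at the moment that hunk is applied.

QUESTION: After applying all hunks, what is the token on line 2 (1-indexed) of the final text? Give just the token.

Answer: ymyb

Derivation:
Hunk 1: at line 1 remove [bcgn,kojab] add [fmogf,yvej,mws] -> 8 lines: ifwyy fmogf yvej mws mmhq oze usw wuul
Hunk 2: at line 5 remove [oze,usw] add [udsbs] -> 7 lines: ifwyy fmogf yvej mws mmhq udsbs wuul
Hunk 3: at line 1 remove [yvej,mws,mmhq] add [neq] -> 5 lines: ifwyy fmogf neq udsbs wuul
Hunk 4: at line 1 remove [fmogf,neq,udsbs] add [ymyb] -> 3 lines: ifwyy ymyb wuul
Final line 2: ymyb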